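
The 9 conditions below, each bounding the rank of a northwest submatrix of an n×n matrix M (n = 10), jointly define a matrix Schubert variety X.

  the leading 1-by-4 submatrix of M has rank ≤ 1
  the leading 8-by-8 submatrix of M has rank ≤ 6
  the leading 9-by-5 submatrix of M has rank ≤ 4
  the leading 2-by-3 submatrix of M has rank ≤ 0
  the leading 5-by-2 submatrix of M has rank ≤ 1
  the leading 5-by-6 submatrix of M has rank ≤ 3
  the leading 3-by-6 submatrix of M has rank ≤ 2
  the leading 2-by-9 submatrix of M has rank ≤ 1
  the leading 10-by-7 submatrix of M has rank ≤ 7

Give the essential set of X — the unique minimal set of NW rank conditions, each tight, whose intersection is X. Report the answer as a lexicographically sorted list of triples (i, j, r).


Rank table r_w(10×10) implied by the 9 constraints:

  0  0  0  1  1  1  1  1  1  1
  0  0  0  1  1  1  1  1  1  2
  1  1  1  2  2  2  2  2  2  3
  1  1  2  3  3  3  3  3  3  4
  1  1  2  3  3  3  4  4  4  5
  1  2  3  4  4  4  5  5  5  6
  1  2  3  4  4  5  6  6  6  7
  1  2  3  4  4  5  6  6  7  8
  1  2  3  4  4  5  6  7  8  9
  1  2  3  4  5  6  7  8  9  10

the unique w with this rank table is (4, 10, 1, 3, 7, 2, 6, 9, 8, 5).

Fulton essential set (6 of the 19 Rothe cells):

[(2, 3, 0), (2, 9, 1), (5, 2, 1), (5, 6, 3), (8, 8, 6), (9, 5, 4)]


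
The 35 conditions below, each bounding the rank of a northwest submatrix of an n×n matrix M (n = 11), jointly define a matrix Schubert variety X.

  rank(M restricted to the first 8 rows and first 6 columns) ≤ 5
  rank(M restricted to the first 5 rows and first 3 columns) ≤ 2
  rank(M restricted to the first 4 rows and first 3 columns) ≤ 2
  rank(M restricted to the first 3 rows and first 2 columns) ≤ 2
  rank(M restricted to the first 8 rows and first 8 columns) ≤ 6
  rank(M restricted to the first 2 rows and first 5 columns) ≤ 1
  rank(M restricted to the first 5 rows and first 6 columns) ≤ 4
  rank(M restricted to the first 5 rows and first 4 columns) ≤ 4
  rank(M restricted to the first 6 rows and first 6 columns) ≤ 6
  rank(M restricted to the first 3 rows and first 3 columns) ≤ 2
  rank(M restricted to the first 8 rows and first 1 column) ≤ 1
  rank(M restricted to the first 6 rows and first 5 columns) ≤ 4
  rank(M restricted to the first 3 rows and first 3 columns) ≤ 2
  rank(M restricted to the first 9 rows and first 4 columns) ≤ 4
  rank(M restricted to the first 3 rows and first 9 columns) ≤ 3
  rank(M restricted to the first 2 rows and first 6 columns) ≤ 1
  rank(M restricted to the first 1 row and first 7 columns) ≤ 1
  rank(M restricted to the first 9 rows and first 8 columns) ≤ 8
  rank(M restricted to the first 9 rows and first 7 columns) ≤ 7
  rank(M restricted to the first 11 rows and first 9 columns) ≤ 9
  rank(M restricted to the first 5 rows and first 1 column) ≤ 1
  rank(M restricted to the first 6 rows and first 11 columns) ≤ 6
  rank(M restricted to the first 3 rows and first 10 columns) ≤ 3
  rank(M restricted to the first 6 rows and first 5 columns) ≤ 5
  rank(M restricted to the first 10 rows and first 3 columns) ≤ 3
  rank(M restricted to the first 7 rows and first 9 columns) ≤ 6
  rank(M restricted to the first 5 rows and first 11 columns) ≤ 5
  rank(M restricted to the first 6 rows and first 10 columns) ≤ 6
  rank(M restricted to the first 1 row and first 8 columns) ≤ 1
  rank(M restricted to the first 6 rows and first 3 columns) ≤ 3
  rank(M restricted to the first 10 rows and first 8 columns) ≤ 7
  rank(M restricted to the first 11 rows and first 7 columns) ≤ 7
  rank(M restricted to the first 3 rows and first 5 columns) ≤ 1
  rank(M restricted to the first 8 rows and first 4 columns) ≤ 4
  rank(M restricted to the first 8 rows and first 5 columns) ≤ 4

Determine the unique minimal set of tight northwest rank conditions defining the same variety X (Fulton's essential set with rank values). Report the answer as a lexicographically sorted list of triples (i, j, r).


Recovering R(i,j) via the rank-extension bound from the 35 conditions:

  row 1: 1 1 1 1 1 1 1 1 1 1 1
  row 2: 1 1 1 1 1 1 2 2 2 2 2
  row 3: 1 1 1 1 1 2 3 3 3 3 3
  row 4: 1 2 2 2 2 3 4 4 4 4 4
  row 5: 1 2 2 3 3 4 5 5 5 5 5
  row 6: 1 2 3 4 4 5 6 6 6 6 6
  row 7: 1 2 3 4 4 5 6 6 6 7 7
  row 8: 1 2 3 4 4 5 6 6 7 8 8
  row 9: 1 2 3 4 5 6 7 7 8 9 9
  row 10: 1 2 3 4 5 6 7 7 8 9 10
  row 11: 1 2 3 4 5 6 7 8 9 10 11

second differences of R give the permutation w = (1, 7, 6, 2, 4, 3, 10, 9, 5, 11, 8).

|D(w)|=16, |Ess(w)|=7:

[(2, 6, 1), (3, 5, 1), (5, 3, 2), (7, 9, 6), (8, 5, 4), (8, 8, 6), (10, 8, 7)]


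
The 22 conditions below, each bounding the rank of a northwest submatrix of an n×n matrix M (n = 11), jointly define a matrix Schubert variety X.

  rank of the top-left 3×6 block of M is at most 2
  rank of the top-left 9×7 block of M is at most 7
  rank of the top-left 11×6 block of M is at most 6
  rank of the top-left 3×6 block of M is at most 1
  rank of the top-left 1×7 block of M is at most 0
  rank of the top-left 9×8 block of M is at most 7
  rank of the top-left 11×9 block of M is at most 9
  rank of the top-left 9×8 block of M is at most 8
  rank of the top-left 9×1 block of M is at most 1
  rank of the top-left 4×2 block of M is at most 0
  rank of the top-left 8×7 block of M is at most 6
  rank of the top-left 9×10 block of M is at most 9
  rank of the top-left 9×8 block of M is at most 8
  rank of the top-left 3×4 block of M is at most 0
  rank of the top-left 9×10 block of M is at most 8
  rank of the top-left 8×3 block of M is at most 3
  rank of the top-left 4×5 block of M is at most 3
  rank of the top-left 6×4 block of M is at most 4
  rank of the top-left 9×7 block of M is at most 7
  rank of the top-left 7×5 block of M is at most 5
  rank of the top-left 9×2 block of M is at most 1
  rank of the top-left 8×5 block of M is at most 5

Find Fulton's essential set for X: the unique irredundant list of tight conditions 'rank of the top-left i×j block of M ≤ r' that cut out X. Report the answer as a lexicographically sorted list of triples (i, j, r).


Recovering R(i,j) via the rank-extension bound from the 22 conditions:

  R[1]: 0  0  0  0  0  0  0  1  1  1  1
  R[2]: 0  0  0  0  1  1  1  2  2  2  2
  R[3]: 0  0  0  0  1  1  2  3  3  3  3
  R[4]: 0  0  1  1  2  2  3  4  4  4  4
  R[5]: 1  1  2  2  3  3  4  5  5  5  5
  R[6]: 1  1  2  3  4  4  5  6  6  6  6
  R[7]: 1  1  2  3  4  5  6  7  7  7  7
  R[8]: 1  1  2  3  4  5  6  7  8  8  8
  R[9]: 1  1  2  3  4  5  6  7  8  8  9
  R[10]: 1  2  3  4  5  6  7  8  9  9  10
  R[11]: 1  2  3  4  5  6  7  8  9  10  11

so w = (8, 5, 7, 3, 1, 4, 6, 9, 11, 2, 10).

ℓ(w)=23; the 6 essential cells (i,j,r):

[(1, 7, 0), (3, 4, 0), (3, 6, 1), (4, 2, 0), (9, 2, 1), (9, 10, 8)]


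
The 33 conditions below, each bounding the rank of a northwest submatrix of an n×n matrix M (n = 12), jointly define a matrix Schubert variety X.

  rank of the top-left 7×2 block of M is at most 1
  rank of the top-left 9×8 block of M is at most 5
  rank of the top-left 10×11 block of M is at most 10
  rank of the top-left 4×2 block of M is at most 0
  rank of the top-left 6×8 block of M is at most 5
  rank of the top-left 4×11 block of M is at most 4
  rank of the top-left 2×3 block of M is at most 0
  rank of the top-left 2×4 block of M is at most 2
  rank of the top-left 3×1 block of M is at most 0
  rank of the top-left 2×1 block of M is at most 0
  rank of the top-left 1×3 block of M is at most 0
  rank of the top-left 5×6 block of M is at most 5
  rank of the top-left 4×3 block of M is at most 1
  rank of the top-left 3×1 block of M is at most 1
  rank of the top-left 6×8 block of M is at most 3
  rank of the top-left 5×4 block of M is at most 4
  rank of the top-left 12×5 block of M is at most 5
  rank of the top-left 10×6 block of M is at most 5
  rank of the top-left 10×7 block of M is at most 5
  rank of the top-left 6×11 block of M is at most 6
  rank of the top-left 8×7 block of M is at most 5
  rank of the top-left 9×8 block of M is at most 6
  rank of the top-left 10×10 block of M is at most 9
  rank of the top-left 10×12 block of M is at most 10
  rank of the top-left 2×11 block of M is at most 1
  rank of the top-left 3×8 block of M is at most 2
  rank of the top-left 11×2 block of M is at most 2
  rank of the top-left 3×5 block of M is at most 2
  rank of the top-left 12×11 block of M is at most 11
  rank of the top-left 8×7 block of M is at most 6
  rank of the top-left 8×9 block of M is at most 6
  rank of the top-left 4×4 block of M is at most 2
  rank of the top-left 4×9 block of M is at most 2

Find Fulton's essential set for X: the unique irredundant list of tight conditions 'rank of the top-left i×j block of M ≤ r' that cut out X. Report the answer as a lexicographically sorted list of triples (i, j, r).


Propagating the 33 rank bounds to every northwest block:

  row 1: 0 | 0 | 0 | 1 | 1 | 1 | 1 | 1 | 1 | 1 | 1 | 1
  row 2: 0 | 0 | 0 | 1 | 1 | 1 | 1 | 1 | 1 | 1 | 1 | 2
  row 3: 0 | 0 | 1 | 2 | 2 | 2 | 2 | 2 | 2 | 2 | 2 | 3
  row 4: 0 | 0 | 1 | 2 | 2 | 2 | 2 | 2 | 2 | 3 | 3 | 4
  row 5: 1 | 1 | 2 | 3 | 3 | 3 | 3 | 3 | 3 | 4 | 4 | 5
  row 6: 1 | 1 | 2 | 3 | 3 | 3 | 3 | 3 | 4 | 5 | 5 | 6
  row 7: 1 | 1 | 2 | 3 | 4 | 4 | 4 | 4 | 5 | 6 | 6 | 7
  row 8: 1 | 2 | 3 | 4 | 5 | 5 | 5 | 5 | 6 | 7 | 7 | 8
  row 9: 1 | 2 | 3 | 4 | 5 | 5 | 5 | 5 | 6 | 7 | 8 | 9
  row 10: 1 | 2 | 3 | 4 | 5 | 5 | 5 | 6 | 7 | 8 | 9 | 10
  row 11: 1 | 2 | 3 | 4 | 5 | 6 | 6 | 7 | 8 | 9 | 10 | 11
  row 12: 1 | 2 | 3 | 4 | 5 | 6 | 7 | 8 | 9 | 10 | 11 | 12

so w = (4, 12, 3, 10, 1, 9, 5, 2, 11, 8, 6, 7).

D(w) has 33 cells with 8 SE-corners; essential set:

[(2, 3, 0), (2, 11, 1), (4, 2, 0), (4, 9, 2), (6, 8, 3), (7, 2, 1), (9, 8, 5), (10, 7, 5)]


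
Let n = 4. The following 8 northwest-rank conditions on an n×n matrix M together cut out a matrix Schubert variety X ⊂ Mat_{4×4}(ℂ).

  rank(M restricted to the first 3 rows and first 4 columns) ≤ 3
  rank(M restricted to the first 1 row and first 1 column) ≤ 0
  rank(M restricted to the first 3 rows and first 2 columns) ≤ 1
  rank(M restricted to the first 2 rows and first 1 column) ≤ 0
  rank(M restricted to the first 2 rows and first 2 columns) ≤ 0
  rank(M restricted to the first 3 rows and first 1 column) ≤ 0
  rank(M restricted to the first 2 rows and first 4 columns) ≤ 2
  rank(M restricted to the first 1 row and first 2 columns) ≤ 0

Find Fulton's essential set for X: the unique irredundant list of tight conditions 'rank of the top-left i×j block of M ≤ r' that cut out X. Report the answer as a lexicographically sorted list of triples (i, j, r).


Reconstructing r_w from the 8 given conditions:

  R[1]: 0, 0, 1, 1
  R[2]: 0, 0, 1, 2
  R[3]: 0, 1, 2, 3
  R[4]: 1, 2, 3, 4

so w = (3, 4, 2, 1).

2 SE-corners of the 5-cell Rothe diagram give Ess(w):

[(2, 2, 0), (3, 1, 0)]


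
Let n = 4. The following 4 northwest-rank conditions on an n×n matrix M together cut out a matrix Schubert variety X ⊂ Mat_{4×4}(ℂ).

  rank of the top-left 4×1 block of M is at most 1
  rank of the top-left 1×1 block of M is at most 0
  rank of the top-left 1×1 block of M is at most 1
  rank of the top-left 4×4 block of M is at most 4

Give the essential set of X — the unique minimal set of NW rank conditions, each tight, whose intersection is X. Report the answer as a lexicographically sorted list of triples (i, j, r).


Computing R[i][j] = min implied NW-rank bound (n=4, 4 conditions):

  0 | 1 | 1 | 1
  1 | 2 | 2 | 2
  1 | 2 | 3 | 3
  1 | 2 | 3 | 4

the unique w with this rank table is (2, 1, 3, 4).

D(w) has 1 cell with 1 SE-corner; essential set:

[(1, 1, 0)]


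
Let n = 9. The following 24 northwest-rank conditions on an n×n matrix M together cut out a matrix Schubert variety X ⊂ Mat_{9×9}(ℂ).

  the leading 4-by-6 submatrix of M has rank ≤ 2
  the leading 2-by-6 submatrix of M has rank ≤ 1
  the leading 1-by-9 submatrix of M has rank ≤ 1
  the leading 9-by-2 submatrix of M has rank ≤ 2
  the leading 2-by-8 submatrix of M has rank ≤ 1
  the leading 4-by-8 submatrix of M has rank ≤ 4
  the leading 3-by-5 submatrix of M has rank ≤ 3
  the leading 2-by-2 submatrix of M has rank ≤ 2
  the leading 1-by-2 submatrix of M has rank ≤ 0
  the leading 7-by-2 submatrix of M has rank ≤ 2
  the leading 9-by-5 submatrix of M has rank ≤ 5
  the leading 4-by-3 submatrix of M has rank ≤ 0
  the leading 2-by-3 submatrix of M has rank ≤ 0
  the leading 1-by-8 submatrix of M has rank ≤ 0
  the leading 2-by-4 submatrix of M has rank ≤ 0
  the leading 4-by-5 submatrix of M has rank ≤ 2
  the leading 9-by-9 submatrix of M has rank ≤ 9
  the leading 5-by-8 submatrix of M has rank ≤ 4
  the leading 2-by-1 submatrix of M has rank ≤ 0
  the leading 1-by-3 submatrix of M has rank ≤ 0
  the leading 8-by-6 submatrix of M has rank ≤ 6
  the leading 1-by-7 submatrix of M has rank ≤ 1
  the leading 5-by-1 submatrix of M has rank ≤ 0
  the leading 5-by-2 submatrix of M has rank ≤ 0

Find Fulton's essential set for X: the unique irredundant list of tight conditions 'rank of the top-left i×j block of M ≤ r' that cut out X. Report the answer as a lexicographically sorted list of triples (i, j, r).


Propagating the 24 rank bounds to every northwest block:

  0, 0, 0, 0, 0, 0, 0, 0, 1
  0, 0, 0, 0, 1, 1, 1, 1, 2
  0, 0, 0, 1, 2, 2, 2, 2, 3
  0, 0, 0, 1, 2, 2, 3, 3, 4
  0, 0, 1, 2, 3, 3, 4, 4, 5
  1, 1, 2, 3, 4, 4, 5, 5, 6
  1, 2, 3, 4, 5, 5, 6, 6, 7
  1, 2, 3, 4, 5, 6, 7, 7, 8
  1, 2, 3, 4, 5, 6, 7, 8, 9

giving w = (9, 5, 4, 7, 3, 1, 2, 6, 8) via Δ²R.

D(w) has 21 cells with 5 SE-corners; essential set:

[(1, 8, 0), (2, 4, 0), (4, 3, 0), (4, 6, 2), (5, 2, 0)]


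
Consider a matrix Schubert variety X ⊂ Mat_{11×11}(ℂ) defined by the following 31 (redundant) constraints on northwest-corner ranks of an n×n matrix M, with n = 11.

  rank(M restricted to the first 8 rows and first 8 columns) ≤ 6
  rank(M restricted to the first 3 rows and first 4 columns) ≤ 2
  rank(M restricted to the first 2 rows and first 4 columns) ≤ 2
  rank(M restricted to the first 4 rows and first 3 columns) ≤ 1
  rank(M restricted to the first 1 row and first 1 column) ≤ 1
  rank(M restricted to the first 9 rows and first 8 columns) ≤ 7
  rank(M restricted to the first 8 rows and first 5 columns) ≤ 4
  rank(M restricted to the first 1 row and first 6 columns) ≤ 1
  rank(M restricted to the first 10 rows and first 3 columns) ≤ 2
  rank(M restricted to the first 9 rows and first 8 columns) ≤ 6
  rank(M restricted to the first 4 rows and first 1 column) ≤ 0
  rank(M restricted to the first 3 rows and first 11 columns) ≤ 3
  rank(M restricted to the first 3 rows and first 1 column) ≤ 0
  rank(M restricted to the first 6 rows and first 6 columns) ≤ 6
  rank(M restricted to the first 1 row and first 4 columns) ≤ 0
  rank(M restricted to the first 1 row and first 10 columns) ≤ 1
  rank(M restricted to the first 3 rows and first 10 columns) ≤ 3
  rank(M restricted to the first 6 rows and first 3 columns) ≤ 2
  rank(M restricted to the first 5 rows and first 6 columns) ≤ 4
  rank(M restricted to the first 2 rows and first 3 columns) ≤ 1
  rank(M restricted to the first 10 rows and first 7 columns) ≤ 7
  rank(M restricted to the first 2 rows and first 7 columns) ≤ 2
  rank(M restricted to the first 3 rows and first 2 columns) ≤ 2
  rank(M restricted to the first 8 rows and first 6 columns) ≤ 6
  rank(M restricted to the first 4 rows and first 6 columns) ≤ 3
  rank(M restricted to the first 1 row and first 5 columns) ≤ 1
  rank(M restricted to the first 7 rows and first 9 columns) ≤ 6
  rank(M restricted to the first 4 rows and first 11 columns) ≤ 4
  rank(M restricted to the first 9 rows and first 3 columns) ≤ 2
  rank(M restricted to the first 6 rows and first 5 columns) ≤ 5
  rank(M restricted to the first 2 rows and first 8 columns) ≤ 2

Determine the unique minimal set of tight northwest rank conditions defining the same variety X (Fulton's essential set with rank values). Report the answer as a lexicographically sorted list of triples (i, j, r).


Rank table r_w(11×11) implied by the 31 constraints:

  R[1]: 0  0  0  0  1  1  1  1  1  1  1
  R[2]: 0  1  1  1  2  2  2  2  2  2  2
  R[3]: 0  1  1  2  3  3  3  3  3  3  3
  R[4]: 0  1  1  2  3  3  4  4  4  4  4
  R[5]: 1  2  2  3  4  4  5  5  5  5  5
  R[6]: 1  2  2  3  4  5  6  6  6  6  6
  R[7]: 1  2  2  3  4  5  6  6  6  7  7
  R[8]: 1  2  2  3  4  5  6  6  7  8  8
  R[9]: 1  2  2  3  4  5  6  6  7  8  9
  R[10]: 1  2  2  3  4  5  6  7  8  9  10
  R[11]: 1  2  3  4  5  6  7  8  9  10  11

reading off 1-entries of Δ²R: w = (5, 2, 4, 7, 1, 6, 10, 9, 11, 8, 3).

7 SE-corners of the 19-cell Rothe diagram give Ess(w):

[(1, 4, 0), (4, 1, 0), (4, 3, 1), (4, 6, 3), (7, 9, 6), (9, 8, 6), (10, 3, 2)]


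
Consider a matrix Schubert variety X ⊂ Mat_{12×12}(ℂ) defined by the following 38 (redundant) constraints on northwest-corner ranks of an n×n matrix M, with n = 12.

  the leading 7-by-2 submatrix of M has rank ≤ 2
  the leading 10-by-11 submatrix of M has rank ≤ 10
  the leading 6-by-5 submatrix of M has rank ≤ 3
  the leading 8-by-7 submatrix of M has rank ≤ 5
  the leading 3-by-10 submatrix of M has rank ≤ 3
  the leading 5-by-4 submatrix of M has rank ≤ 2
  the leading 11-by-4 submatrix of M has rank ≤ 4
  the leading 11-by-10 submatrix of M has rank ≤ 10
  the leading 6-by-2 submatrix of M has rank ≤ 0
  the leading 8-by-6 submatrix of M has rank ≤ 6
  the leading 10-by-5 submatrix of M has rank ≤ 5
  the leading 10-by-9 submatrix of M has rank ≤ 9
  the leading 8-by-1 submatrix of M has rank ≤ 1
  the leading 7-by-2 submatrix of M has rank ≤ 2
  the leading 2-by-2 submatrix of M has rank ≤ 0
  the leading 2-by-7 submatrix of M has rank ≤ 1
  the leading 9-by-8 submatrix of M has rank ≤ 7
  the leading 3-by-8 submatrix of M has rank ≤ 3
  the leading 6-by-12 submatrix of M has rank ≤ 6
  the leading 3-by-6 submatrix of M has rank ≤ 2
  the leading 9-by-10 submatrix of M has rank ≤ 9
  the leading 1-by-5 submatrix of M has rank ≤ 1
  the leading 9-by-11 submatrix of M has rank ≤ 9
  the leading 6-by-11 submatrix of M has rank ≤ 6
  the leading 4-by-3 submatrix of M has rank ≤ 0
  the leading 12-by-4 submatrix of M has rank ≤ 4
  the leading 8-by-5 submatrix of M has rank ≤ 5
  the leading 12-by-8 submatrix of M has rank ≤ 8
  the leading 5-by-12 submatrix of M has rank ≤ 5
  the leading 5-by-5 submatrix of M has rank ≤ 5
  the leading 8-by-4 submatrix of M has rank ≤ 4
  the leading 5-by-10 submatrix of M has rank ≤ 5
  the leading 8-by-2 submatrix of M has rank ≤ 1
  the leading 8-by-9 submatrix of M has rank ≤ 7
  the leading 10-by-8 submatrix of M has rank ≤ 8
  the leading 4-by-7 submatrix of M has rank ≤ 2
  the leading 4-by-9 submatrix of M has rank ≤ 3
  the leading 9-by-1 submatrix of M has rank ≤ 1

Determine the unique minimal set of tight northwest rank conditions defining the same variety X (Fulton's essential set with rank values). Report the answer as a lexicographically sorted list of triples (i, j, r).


Reconstructing r_w from the 38 given conditions:

  i=1: 0 | 0 | 0 | 1 | 1 | 1 | 1 | 1 | 1 | 1 | 1 | 1
  i=2: 0 | 0 | 0 | 1 | 1 | 1 | 1 | 2 | 2 | 2 | 2 | 2
  i=3: 0 | 0 | 0 | 1 | 2 | 2 | 2 | 3 | 3 | 3 | 3 | 3
  i=4: 0 | 0 | 0 | 1 | 2 | 2 | 2 | 3 | 3 | 4 | 4 | 4
  i=5: 0 | 0 | 1 | 2 | 3 | 3 | 3 | 4 | 4 | 5 | 5 | 5
  i=6: 0 | 0 | 1 | 2 | 3 | 4 | 4 | 5 | 5 | 6 | 6 | 6
  i=7: 1 | 1 | 2 | 3 | 4 | 5 | 5 | 6 | 6 | 7 | 7 | 7
  i=8: 1 | 1 | 2 | 3 | 4 | 5 | 5 | 6 | 7 | 8 | 8 | 8
  i=9: 1 | 2 | 3 | 4 | 5 | 6 | 6 | 7 | 8 | 9 | 9 | 9
  i=10: 1 | 2 | 3 | 4 | 5 | 6 | 7 | 8 | 9 | 10 | 10 | 10
  i=11: 1 | 2 | 3 | 4 | 5 | 6 | 7 | 8 | 9 | 10 | 11 | 11
  i=12: 1 | 2 | 3 | 4 | 5 | 6 | 7 | 8 | 9 | 10 | 11 | 12

reading off 1-entries of Δ²R: w = (4, 8, 5, 10, 3, 6, 1, 9, 2, 7, 11, 12).

7 SE-corners of the 24-cell Rothe diagram give Ess(w):

[(2, 7, 1), (4, 3, 0), (4, 7, 2), (4, 9, 3), (6, 2, 0), (8, 2, 1), (8, 7, 5)]


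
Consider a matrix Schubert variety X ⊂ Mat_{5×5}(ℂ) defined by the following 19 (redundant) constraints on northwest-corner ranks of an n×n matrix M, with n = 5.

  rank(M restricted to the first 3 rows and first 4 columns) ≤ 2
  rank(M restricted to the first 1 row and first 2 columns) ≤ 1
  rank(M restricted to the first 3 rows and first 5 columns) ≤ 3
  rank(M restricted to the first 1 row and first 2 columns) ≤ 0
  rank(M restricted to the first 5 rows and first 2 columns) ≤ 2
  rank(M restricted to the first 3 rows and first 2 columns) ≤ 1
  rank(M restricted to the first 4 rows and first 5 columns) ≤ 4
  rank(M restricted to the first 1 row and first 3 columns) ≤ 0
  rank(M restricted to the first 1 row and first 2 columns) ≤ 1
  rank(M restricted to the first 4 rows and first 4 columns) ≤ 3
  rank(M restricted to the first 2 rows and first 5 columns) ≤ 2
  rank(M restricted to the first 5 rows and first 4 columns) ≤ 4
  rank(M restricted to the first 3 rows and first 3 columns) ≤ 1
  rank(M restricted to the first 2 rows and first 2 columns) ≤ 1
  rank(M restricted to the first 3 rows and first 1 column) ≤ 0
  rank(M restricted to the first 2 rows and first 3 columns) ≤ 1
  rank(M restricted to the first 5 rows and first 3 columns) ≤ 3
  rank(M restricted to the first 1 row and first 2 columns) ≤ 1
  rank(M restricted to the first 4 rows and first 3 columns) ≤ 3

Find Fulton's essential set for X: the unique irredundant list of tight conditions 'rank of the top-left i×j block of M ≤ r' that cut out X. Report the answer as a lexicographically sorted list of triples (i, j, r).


Recovering R(i,j) via the rank-extension bound from the 19 conditions:

  i=1: 0  0  0  1  1
  i=2: 0  1  1  2  2
  i=3: 0  1  1  2  3
  i=4: 1  2  2  3  4
  i=5: 1  2  3  4  5

so w = (4, 2, 5, 1, 3).

3 SE-corners of the 6-cell Rothe diagram give Ess(w):

[(1, 3, 0), (3, 1, 0), (3, 3, 1)]


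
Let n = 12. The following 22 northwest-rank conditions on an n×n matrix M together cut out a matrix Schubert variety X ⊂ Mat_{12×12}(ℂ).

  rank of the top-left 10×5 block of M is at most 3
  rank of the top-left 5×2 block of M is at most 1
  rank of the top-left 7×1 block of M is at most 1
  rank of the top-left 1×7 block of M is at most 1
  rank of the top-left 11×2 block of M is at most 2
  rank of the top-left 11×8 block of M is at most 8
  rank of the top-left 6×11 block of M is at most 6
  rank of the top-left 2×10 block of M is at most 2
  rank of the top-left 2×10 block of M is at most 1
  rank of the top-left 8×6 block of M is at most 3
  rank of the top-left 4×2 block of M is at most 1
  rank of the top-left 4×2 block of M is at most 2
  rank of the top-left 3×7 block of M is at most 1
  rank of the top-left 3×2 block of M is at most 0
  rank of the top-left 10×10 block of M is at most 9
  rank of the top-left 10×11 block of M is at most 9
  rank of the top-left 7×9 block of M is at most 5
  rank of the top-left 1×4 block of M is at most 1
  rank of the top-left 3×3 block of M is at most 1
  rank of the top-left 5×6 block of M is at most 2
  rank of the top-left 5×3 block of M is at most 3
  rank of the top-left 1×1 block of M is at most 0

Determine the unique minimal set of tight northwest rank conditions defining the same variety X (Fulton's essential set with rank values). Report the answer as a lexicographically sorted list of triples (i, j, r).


Reconstructing r_w from the 22 given conditions:

  row 1: 0 | 0 | 1 | 1 | 1 | 1 | 1 | 1 | 1 | 1 | 1 | 1
  row 2: 0 | 0 | 1 | 1 | 1 | 1 | 1 | 1 | 1 | 1 | 2 | 2
  row 3: 0 | 0 | 1 | 1 | 1 | 1 | 1 | 2 | 2 | 2 | 3 | 3
  row 4: 1 | 1 | 2 | 2 | 2 | 2 | 2 | 3 | 3 | 3 | 4 | 4
  row 5: 1 | 1 | 2 | 2 | 2 | 2 | 3 | 4 | 4 | 4 | 5 | 5
  row 6: 1 | 2 | 3 | 3 | 3 | 3 | 4 | 5 | 5 | 5 | 6 | 6
  row 7: 1 | 2 | 3 | 3 | 3 | 3 | 4 | 5 | 5 | 6 | 7 | 7
  row 8: 1 | 2 | 3 | 3 | 3 | 3 | 4 | 5 | 6 | 7 | 8 | 8
  row 9: 1 | 2 | 3 | 3 | 3 | 4 | 5 | 6 | 7 | 8 | 9 | 9
  row 10: 1 | 2 | 3 | 3 | 3 | 4 | 5 | 6 | 7 | 8 | 9 | 10
  row 11: 1 | 2 | 3 | 4 | 4 | 5 | 6 | 7 | 8 | 9 | 10 | 11
  row 12: 1 | 2 | 3 | 4 | 5 | 6 | 7 | 8 | 9 | 10 | 11 | 12

so w = (3, 11, 8, 1, 7, 2, 10, 9, 6, 12, 4, 5).

8 SE-corners of the 32-cell Rothe diagram give Ess(w):

[(2, 10, 1), (3, 2, 0), (3, 7, 1), (5, 2, 1), (5, 6, 2), (7, 9, 5), (8, 6, 3), (10, 5, 3)]


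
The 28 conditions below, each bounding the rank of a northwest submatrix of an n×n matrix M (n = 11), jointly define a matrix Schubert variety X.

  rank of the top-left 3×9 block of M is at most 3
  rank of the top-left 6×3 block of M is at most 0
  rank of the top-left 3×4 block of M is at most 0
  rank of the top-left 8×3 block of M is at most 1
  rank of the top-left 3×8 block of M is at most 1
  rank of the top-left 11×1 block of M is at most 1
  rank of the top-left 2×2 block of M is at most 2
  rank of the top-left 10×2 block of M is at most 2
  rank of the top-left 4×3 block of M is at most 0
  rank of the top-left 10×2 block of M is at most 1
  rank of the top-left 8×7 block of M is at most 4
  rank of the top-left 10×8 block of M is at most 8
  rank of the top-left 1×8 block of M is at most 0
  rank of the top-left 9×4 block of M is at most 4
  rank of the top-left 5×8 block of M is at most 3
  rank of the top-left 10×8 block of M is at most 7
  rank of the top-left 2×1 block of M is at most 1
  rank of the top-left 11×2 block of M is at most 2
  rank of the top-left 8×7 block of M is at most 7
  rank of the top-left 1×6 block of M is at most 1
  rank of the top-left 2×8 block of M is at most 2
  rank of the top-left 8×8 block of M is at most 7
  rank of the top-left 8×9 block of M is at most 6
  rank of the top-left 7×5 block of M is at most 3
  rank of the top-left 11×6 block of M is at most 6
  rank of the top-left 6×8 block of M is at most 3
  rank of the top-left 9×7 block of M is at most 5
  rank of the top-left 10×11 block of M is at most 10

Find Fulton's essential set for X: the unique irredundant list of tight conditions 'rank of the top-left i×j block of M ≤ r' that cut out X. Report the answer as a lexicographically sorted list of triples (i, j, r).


Computing R[i][j] = min implied NW-rank bound (n=11, 28 conditions):

  R[1]: 0 0 0 0 0 0 0 0 1 1 1
  R[2]: 0 0 0 0 1 1 1 1 2 2 2
  R[3]: 0 0 0 0 1 1 1 1 2 3 3
  R[4]: 0 0 0 1 2 2 2 2 3 4 4
  R[5]: 0 0 0 1 2 3 3 3 4 5 5
  R[6]: 0 0 0 1 2 3 3 3 4 5 6
  R[7]: 1 1 1 2 3 4 4 4 5 6 7
  R[8]: 1 1 1 2 3 4 4 5 6 7 8
  R[9]: 1 1 2 3 4 5 5 6 7 8 9
  R[10]: 1 1 2 3 4 5 6 7 8 9 10
  R[11]: 1 2 3 4 5 6 7 8 9 10 11

hence w(1..11) = (9, 5, 10, 4, 6, 11, 1, 8, 3, 7, 2).

D(w) has 35 cells with 8 SE-corners; essential set:

[(1, 8, 0), (3, 4, 0), (3, 8, 1), (6, 3, 0), (6, 8, 3), (8, 3, 1), (8, 7, 4), (10, 2, 1)]


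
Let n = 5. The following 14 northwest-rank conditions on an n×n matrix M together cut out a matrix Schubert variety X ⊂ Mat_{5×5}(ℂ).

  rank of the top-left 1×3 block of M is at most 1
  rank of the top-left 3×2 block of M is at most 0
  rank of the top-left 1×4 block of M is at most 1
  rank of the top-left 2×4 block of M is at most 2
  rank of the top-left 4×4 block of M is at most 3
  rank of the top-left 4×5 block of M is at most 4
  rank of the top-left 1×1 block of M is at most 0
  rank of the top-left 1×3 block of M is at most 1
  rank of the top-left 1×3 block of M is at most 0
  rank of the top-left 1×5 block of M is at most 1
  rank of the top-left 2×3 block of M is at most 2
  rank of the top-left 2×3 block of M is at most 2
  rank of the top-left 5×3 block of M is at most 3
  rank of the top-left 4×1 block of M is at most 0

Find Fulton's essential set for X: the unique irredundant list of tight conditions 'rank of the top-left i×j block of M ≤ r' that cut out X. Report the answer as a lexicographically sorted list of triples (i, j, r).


Reconstructing r_w from the 14 given conditions:

  row 1: 0 | 0 | 0 | 1 | 1
  row 2: 0 | 0 | 1 | 2 | 2
  row 3: 0 | 0 | 1 | 2 | 3
  row 4: 0 | 1 | 2 | 3 | 4
  row 5: 1 | 2 | 3 | 4 | 5

so w = (4, 3, 5, 2, 1).

3 SE-corners of the 8-cell Rothe diagram give Ess(w):

[(1, 3, 0), (3, 2, 0), (4, 1, 0)]


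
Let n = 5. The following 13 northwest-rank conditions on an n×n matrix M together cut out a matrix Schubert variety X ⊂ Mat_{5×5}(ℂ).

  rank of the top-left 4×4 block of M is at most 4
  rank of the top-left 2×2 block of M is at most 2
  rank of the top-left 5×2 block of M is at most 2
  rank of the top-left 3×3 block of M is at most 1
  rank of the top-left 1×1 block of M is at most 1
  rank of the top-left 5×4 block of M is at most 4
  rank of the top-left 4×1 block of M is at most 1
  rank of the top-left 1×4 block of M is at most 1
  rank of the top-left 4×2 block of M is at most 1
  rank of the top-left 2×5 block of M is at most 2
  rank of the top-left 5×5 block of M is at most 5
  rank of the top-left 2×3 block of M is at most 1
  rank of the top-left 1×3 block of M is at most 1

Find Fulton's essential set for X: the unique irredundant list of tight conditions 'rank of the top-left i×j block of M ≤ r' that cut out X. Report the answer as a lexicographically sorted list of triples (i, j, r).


Rank table r_w(5×5) implied by the 13 constraints:

  i=1: 1  1  1  1  1
  i=2: 1  1  1  2  2
  i=3: 1  1  1  2  3
  i=4: 1  1  2  3  4
  i=5: 1  2  3  4  5

so w = (1, 4, 5, 3, 2).

Rothe diagram D(w) (5 cells), 2 SE-corners (essential conditions):

[(3, 3, 1), (4, 2, 1)]


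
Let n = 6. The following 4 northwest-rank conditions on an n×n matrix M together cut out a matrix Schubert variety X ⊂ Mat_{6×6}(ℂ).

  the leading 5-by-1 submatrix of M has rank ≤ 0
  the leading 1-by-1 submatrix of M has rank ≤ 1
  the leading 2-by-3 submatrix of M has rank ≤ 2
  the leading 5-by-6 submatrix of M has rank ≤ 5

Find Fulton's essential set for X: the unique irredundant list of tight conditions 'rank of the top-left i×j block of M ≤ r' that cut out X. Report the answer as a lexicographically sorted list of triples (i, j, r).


Propagating the 4 rank bounds to every northwest block:

  row 1: 0, 1, 1, 1, 1, 1
  row 2: 0, 1, 2, 2, 2, 2
  row 3: 0, 1, 2, 3, 3, 3
  row 4: 0, 1, 2, 3, 4, 4
  row 5: 0, 1, 2, 3, 4, 5
  row 6: 1, 2, 3, 4, 5, 6

the unique w with this rank table is (2, 3, 4, 5, 6, 1).

1 SE-corner of the 5-cell Rothe diagram gives Ess(w):

[(5, 1, 0)]


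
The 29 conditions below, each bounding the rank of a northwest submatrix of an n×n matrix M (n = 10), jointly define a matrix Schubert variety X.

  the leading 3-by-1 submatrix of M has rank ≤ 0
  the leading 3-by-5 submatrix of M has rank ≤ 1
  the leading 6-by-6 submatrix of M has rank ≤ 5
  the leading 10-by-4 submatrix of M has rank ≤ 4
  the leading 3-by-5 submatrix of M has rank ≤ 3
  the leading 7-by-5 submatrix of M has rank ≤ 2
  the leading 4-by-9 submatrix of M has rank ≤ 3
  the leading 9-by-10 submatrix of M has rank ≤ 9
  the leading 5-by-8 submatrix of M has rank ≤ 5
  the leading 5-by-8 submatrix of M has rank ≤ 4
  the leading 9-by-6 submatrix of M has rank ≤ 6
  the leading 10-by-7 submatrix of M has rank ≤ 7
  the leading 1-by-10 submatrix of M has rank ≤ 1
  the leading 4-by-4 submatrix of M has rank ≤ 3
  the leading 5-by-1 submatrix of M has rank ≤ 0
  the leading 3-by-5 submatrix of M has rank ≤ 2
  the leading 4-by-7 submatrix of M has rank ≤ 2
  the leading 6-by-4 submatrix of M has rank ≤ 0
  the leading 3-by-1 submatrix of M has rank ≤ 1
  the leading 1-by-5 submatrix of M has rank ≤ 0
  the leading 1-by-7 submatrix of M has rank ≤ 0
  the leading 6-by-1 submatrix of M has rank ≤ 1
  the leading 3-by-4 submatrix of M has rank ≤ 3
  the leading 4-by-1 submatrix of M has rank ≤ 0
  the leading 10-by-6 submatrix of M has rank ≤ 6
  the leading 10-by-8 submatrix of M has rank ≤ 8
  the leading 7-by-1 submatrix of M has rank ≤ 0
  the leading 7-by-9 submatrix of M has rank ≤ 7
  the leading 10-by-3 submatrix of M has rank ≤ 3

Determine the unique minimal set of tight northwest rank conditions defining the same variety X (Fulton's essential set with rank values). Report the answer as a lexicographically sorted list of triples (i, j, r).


Computing R[i][j] = min implied NW-rank bound (n=10, 29 conditions):

  row 1: 0 | 0 | 0 | 0 | 0 | 0 | 0 | 1 | 1 | 1
  row 2: 0 | 0 | 0 | 0 | 1 | 1 | 1 | 2 | 2 | 2
  row 3: 0 | 0 | 0 | 0 | 1 | 2 | 2 | 3 | 3 | 3
  row 4: 0 | 0 | 0 | 0 | 1 | 2 | 2 | 3 | 3 | 4
  row 5: 0 | 0 | 0 | 0 | 1 | 2 | 3 | 4 | 4 | 5
  row 6: 0 | 0 | 0 | 0 | 1 | 2 | 3 | 4 | 5 | 6
  row 7: 0 | 1 | 1 | 1 | 2 | 3 | 4 | 5 | 6 | 7
  row 8: 1 | 2 | 2 | 2 | 3 | 4 | 5 | 6 | 7 | 8
  row 9: 1 | 2 | 3 | 3 | 4 | 5 | 6 | 7 | 8 | 9
  row 10: 1 | 2 | 3 | 4 | 5 | 6 | 7 | 8 | 9 | 10

giving w = (8, 5, 6, 10, 7, 9, 2, 1, 3, 4) via Δ²R.

Rothe diagram D(w) (30 cells), 5 SE-corners (essential conditions):

[(1, 7, 0), (4, 7, 2), (4, 9, 3), (6, 4, 0), (7, 1, 0)]


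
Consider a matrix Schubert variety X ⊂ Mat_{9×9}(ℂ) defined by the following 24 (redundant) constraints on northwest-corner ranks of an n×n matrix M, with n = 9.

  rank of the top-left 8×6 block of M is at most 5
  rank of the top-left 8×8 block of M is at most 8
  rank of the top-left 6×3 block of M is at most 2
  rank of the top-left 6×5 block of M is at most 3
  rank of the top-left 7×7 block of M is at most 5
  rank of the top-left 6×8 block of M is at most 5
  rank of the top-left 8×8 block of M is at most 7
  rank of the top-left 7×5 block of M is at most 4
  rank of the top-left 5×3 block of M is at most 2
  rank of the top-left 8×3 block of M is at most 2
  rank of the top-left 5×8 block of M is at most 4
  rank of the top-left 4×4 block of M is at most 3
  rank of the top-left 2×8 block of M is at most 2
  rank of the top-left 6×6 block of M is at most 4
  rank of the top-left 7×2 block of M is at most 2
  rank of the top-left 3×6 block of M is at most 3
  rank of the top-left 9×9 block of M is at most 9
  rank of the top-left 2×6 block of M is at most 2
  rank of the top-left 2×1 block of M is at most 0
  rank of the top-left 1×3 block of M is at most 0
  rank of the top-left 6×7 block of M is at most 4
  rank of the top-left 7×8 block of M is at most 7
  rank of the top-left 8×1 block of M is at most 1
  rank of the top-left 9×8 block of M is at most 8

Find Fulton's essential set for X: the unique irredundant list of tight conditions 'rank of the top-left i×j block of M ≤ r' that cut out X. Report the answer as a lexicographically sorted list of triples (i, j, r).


Reconstructing r_w from the 24 given conditions:

  i=1: 0 0 0 1 1 1 1 1 1
  i=2: 0 1 1 2 2 2 2 2 2
  i=3: 1 2 2 3 3 3 3 3 3
  i=4: 1 2 2 3 3 4 4 4 4
  i=5: 1 2 2 3 3 4 4 4 5
  i=6: 1 2 2 3 3 4 4 5 6
  i=7: 1 2 2 3 4 5 5 6 7
  i=8: 1 2 2 3 4 5 6 7 8
  i=9: 1 2 3 4 5 6 7 8 9

the unique w with this rank table is (4, 2, 1, 6, 9, 8, 5, 7, 3).

Fulton essential set (6 of the 15 Rothe cells):

[(1, 3, 0), (2, 1, 0), (5, 8, 4), (6, 5, 3), (6, 7, 4), (8, 3, 2)]


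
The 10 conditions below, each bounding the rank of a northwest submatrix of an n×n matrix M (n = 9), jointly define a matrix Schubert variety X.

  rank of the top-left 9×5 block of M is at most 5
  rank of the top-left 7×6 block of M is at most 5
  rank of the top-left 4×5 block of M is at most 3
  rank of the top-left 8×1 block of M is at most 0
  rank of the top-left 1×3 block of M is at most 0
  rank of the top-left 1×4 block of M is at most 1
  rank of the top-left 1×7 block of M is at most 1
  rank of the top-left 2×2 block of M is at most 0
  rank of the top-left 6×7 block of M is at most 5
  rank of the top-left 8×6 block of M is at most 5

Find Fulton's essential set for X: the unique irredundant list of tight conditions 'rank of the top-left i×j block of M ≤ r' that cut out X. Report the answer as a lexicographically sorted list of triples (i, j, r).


Rank table r_w(9×9) implied by the 10 constraints:

  0 0 0 1 1 1 1 1 1
  0 0 1 2 2 2 2 2 2
  0 1 2 3 3 3 3 3 3
  0 1 2 3 3 4 4 4 4
  0 1 2 3 4 5 5 5 5
  0 1 2 3 4 5 5 6 6
  0 1 2 3 4 5 6 7 7
  0 1 2 3 4 5 6 7 8
  1 2 3 4 5 6 7 8 9

the unique w with this rank table is (4, 3, 2, 6, 5, 8, 7, 9, 1).

|D(w)|=13, |Ess(w)|=5:

[(1, 3, 0), (2, 2, 0), (4, 5, 3), (6, 7, 5), (8, 1, 0)]


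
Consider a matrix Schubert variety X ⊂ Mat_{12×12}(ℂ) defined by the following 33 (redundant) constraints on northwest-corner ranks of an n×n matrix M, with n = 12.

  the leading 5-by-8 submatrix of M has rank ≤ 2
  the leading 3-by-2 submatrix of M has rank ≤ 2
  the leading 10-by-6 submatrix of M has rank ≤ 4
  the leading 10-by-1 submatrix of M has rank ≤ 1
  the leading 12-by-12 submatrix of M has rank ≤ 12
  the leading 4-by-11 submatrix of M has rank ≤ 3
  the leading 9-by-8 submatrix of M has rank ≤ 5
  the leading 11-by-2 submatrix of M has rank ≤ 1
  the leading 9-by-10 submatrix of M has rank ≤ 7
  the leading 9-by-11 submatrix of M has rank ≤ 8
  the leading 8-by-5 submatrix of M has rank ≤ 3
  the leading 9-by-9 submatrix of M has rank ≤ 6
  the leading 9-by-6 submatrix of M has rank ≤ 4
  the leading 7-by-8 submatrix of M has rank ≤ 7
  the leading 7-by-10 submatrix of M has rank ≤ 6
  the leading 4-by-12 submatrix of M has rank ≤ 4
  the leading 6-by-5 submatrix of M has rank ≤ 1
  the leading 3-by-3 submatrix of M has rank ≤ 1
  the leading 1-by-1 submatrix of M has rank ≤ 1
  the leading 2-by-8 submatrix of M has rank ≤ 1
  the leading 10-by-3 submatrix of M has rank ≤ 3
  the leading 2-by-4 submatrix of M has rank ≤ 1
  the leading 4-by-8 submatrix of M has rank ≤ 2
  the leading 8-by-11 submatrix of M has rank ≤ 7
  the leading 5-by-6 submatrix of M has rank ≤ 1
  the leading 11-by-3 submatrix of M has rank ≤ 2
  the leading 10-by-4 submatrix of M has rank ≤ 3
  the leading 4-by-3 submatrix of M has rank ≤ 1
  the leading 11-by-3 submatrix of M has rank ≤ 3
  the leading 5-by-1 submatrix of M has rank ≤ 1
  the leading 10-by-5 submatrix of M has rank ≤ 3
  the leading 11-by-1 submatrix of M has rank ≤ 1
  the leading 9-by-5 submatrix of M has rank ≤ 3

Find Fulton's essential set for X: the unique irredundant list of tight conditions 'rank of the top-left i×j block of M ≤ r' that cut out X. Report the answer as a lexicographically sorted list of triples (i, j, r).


Reconstructing r_w from the 33 given conditions:

  i=1: 1 1 1 1 1 1 1 1 1 1 1 1
  i=2: 1 1 1 1 1 1 1 1 2 2 2 2
  i=3: 1 1 1 1 1 1 2 2 3 3 3 3
  i=4: 1 1 1 1 1 1 2 2 3 3 3 4
  i=5: 1 1 1 1 1 1 2 2 3 4 4 5
  i=6: 1 1 1 1 1 2 3 3 4 5 5 6
  i=7: 1 1 2 2 2 3 4 4 5 6 6 7
  i=8: 1 1 2 3 3 4 5 5 6 7 7 8
  i=9: 1 1 2 3 3 4 5 5 6 7 8 9
  i=10: 1 1 2 3 3 4 5 6 7 8 9 10
  i=11: 1 1 2 3 4 5 6 7 8 9 10 11
  i=12: 1 2 3 4 5 6 7 8 9 10 11 12

reading off 1-entries of Δ²R: w = (1, 9, 7, 12, 10, 6, 3, 4, 11, 8, 5, 2).

D(w) has 38 cells with 8 SE-corners; essential set:

[(2, 8, 1), (4, 11, 3), (5, 6, 1), (5, 8, 2), (6, 5, 1), (9, 8, 5), (10, 5, 3), (11, 2, 1)]


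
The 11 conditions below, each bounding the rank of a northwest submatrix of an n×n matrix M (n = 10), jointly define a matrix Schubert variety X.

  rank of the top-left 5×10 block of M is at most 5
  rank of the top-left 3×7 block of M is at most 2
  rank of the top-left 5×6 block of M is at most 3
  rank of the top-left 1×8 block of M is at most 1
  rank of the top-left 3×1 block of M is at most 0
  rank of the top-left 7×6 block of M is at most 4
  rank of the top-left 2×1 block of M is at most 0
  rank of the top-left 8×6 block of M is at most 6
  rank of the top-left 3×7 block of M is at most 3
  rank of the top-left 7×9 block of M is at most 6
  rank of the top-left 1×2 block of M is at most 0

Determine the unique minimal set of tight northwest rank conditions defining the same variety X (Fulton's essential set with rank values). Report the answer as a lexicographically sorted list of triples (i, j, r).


Reconstructing r_w from the 11 given conditions:

  0, 0, 1, 1, 1, 1, 1, 1, 1, 1
  0, 1, 2, 2, 2, 2, 2, 2, 2, 2
  0, 1, 2, 2, 2, 2, 2, 3, 3, 3
  1, 2, 3, 3, 3, 3, 3, 4, 4, 4
  1, 2, 3, 3, 3, 3, 4, 5, 5, 5
  1, 2, 3, 4, 4, 4, 5, 6, 6, 6
  1, 2, 3, 4, 4, 4, 5, 6, 6, 7
  1, 2, 3, 4, 5, 5, 6, 7, 7, 8
  1, 2, 3, 4, 5, 6, 7, 8, 8, 9
  1, 2, 3, 4, 5, 6, 7, 8, 9, 10

reading off 1-entries of Δ²R: w = (3, 2, 8, 1, 7, 4, 10, 5, 6, 9).

6 SE-corners of the 14-cell Rothe diagram give Ess(w):

[(1, 2, 0), (3, 1, 0), (3, 7, 2), (5, 6, 3), (7, 6, 4), (7, 9, 6)]
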